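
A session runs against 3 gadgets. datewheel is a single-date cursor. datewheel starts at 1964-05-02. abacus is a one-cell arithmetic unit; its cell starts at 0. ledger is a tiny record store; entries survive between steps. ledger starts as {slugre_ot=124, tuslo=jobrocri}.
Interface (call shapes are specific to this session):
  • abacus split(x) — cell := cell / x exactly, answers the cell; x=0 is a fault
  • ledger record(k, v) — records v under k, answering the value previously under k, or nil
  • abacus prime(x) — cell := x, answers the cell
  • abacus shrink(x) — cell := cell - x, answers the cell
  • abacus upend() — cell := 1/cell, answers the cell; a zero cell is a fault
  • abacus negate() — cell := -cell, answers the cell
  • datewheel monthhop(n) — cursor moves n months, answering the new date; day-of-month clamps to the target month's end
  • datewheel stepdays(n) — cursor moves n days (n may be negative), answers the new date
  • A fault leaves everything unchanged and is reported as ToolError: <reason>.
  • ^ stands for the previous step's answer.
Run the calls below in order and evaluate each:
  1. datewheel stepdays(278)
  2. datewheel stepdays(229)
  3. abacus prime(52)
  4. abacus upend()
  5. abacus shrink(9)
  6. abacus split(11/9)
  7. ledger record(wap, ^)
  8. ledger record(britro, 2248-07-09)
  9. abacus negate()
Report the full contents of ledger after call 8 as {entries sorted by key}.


Answer: {britro=2248-07-09, slugre_ot=124, tuslo=jobrocri, wap=-4203/572}

Derivation:
I invoke datewheel stepdays with n='278': 1965-02-04.
I run datewheel stepdays with n='229', giving 1965-09-21.
I try abacus prime with x='52', → 52.
Now I run abacus upend(), → 1/52.
Next I call abacus shrink with x='9', giving -467/52.
I invoke abacus split with x='11/9', which returns -4203/572.
Calling ledger record with k='wap', v='^': nil.
Then ledger record with k='britro', v='2248-07-09', → nil.
I run abacus negate, which returns 4203/572.


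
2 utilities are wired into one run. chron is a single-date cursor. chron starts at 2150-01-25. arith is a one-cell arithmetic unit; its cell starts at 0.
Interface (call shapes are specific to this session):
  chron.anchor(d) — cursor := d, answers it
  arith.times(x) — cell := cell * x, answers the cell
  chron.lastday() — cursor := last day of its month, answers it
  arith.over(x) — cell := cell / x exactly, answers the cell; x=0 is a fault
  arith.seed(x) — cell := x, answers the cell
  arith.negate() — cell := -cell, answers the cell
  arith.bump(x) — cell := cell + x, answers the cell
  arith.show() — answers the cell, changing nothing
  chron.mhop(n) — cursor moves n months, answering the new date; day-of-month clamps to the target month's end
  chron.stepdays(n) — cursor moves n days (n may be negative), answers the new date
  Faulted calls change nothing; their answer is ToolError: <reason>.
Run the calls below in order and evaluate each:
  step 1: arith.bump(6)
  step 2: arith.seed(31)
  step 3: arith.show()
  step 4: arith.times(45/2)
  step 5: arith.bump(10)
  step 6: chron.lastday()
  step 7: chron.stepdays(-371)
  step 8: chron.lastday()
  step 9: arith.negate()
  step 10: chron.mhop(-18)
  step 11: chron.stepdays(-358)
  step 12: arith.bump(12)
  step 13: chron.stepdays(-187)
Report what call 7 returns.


Answer: 2149-01-25

Derivation:
% arith.bump x: 6
= 6
% arith.seed x: 31
= 31
% arith.show
= 31
% arith.times x: 45/2
= 1395/2
% arith.bump x: 10
= 1415/2
% chron.lastday
= 2150-01-31
% chron.stepdays n: -371
= 2149-01-25
% chron.lastday
= 2149-01-31
% arith.negate
= -1415/2
% chron.mhop n: -18
= 2147-07-31
% chron.stepdays n: -358
= 2146-08-07
% arith.bump x: 12
= -1391/2
% chron.stepdays n: -187
= 2146-02-01


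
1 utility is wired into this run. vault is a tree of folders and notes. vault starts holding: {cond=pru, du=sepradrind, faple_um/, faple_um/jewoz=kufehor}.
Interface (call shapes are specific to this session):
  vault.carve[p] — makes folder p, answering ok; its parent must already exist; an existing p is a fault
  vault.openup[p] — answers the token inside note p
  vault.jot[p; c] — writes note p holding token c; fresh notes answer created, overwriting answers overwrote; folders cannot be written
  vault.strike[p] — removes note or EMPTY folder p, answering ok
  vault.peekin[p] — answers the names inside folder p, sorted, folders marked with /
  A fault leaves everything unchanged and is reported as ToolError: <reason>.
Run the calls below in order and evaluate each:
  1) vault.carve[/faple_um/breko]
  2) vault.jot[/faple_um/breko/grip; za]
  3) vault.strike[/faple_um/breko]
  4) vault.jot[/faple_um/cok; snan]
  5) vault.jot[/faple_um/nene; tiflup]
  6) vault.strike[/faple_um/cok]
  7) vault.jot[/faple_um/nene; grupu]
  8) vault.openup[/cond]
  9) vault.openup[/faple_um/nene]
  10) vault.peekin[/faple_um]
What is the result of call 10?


Act: vault.carve[p→/faple_um/breko]
Obs: ok
Act: vault.jot[p→/faple_um/breko/grip; c→za]
Obs: created
Act: vault.strike[p→/faple_um/breko]
Obs: ToolError: not empty
Act: vault.jot[p→/faple_um/cok; c→snan]
Obs: created
Act: vault.jot[p→/faple_um/nene; c→tiflup]
Obs: created
Act: vault.strike[p→/faple_um/cok]
Obs: ok
Act: vault.jot[p→/faple_um/nene; c→grupu]
Obs: overwrote
Act: vault.openup[p→/cond]
Obs: pru
Act: vault.openup[p→/faple_um/nene]
Obs: grupu
Act: vault.peekin[p→/faple_um]
Obs: [breko/, jewoz, nene]

Answer: [breko/, jewoz, nene]


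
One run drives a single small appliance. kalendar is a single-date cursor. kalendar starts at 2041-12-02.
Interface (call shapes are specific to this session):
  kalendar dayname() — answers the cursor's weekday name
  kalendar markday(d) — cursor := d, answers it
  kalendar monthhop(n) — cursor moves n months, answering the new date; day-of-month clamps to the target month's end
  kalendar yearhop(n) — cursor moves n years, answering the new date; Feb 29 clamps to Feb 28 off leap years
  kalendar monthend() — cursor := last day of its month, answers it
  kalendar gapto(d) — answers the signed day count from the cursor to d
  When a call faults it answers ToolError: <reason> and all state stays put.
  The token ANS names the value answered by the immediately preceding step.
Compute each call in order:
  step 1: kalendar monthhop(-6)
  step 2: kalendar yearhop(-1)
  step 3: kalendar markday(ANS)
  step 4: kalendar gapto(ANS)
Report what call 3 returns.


Answer: 2040-06-02

Derivation:
% kalendar monthhop(n→-6) -> 2041-06-02
% kalendar yearhop(n→-1) -> 2040-06-02
% kalendar markday(d→ANS) -> 2040-06-02
% kalendar gapto(d→ANS) -> 0


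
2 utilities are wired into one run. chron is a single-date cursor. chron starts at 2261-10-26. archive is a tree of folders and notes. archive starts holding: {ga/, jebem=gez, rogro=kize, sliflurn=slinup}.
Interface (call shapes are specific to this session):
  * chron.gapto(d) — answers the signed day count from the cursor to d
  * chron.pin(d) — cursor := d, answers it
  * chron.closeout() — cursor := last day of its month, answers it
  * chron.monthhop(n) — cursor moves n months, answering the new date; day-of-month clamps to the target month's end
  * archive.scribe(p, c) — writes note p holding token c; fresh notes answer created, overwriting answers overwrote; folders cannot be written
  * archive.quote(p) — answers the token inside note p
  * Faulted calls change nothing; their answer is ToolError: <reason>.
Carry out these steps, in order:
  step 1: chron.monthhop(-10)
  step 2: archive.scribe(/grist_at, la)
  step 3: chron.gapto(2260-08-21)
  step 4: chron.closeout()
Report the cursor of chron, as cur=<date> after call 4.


Answer: cur=2260-12-31

Derivation:
-> monthhop(-10)
<- 2260-12-26
-> scribe(/grist_at, la)
<- created
-> gapto(2260-08-21)
<- -127
-> closeout()
<- 2260-12-31


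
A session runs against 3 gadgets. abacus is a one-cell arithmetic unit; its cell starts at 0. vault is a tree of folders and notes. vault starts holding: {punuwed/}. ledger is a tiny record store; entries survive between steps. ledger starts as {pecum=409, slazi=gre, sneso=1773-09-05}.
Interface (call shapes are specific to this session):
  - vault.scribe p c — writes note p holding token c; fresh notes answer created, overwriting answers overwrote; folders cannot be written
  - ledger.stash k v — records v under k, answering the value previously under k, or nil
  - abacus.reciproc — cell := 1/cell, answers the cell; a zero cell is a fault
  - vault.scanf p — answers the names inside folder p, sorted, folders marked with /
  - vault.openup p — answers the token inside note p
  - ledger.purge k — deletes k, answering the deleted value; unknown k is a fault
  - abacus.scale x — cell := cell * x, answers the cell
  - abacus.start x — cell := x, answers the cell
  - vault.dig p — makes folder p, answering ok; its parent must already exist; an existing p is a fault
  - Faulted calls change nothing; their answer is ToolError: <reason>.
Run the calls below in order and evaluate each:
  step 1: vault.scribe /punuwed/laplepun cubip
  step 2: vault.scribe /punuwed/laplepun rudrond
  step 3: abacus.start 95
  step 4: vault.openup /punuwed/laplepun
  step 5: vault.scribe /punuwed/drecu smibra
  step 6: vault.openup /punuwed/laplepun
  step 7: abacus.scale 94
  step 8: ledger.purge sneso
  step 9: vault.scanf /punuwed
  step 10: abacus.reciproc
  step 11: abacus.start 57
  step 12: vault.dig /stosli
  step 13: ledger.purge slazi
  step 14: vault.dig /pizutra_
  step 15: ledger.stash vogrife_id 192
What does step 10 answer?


Answer: 1/8930

Derivation:
Next I call vault.scribe with /punuwed/laplepun, cubip, giving created.
I use vault.scribe with /punuwed/laplepun, rudrond, yielding overwrote.
Invoking abacus.start with 95, giving 95.
I invoke vault.openup with /punuwed/laplepun, and observe rudrond.
Next I call vault.scribe with /punuwed/drecu, smibra, — result: created.
Invoking vault.openup with /punuwed/laplepun: rudrond.
I invoke abacus.scale with 94, giving 8930.
I try ledger.purge with sneso, — result: 1773-09-05.
Using vault.scanf with /punuwed: [drecu, laplepun].
I invoke abacus.reciproc: 1/8930.
I invoke abacus.start with 57, and see 57.
Invoking vault.dig with /stosli: ok.
I use ledger.purge with slazi, yielding gre.
Then vault.dig with /pizutra_, yielding ok.
Invoking ledger.stash with vogrife_id, 192, and get nil.


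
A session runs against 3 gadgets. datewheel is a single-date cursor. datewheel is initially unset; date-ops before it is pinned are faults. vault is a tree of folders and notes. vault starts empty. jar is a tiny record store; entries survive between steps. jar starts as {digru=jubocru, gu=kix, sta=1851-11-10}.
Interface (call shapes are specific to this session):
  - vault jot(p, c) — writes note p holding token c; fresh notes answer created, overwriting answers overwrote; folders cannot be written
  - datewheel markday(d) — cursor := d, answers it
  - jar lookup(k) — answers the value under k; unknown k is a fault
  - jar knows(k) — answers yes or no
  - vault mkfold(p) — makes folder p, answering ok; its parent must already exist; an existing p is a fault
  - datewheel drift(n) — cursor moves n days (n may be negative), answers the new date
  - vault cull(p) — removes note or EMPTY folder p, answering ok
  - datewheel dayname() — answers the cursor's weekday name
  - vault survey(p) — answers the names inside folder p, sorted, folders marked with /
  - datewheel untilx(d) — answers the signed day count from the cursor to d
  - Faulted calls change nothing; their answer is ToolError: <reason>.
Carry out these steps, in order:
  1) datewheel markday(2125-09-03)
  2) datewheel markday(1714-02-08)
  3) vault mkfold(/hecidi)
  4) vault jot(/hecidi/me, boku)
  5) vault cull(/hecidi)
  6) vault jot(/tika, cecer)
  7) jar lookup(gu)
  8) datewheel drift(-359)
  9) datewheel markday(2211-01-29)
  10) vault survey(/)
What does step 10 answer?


> datewheel markday 2125-09-03
[out] 2125-09-03
> datewheel markday 1714-02-08
[out] 1714-02-08
> vault mkfold /hecidi
[out] ok
> vault jot /hecidi/me boku
[out] created
> vault cull /hecidi
[out] ToolError: not empty
> vault jot /tika cecer
[out] created
> jar lookup gu
[out] kix
> datewheel drift -359
[out] 1713-02-14
> datewheel markday 2211-01-29
[out] 2211-01-29
> vault survey /
[out] [hecidi/, tika]

Answer: [hecidi/, tika]


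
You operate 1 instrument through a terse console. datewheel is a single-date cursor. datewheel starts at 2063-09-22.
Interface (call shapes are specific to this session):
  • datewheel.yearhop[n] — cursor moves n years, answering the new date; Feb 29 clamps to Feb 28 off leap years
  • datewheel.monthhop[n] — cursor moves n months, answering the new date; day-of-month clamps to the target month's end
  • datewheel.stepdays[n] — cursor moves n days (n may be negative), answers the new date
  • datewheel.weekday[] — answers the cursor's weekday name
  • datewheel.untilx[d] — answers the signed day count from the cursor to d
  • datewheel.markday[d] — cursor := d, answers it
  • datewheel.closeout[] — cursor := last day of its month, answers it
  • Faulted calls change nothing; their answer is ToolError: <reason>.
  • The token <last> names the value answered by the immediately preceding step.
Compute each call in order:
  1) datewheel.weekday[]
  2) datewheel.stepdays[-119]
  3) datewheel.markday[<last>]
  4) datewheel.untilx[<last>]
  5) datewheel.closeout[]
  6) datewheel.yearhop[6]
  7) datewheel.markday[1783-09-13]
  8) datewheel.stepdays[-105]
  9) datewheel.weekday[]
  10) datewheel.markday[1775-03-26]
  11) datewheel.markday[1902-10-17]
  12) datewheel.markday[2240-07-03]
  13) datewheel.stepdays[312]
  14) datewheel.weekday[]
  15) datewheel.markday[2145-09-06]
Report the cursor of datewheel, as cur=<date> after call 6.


Answer: cur=2069-05-31

Derivation:
I run datewheel.weekday(), — result: Saturday.
Then datewheel.stepdays(n='-119'), and get 2063-05-26.
Now I run datewheel.markday(d='<last>'): 2063-05-26.
I invoke datewheel.untilx(d='<last>'), and see 0.
Now I run datewheel.closeout, which returns 2063-05-31.
Then datewheel.yearhop(n='6'), — result: 2069-05-31.
I use datewheel.markday(d='1783-09-13'), which returns 1783-09-13.
I try datewheel.stepdays(n='-105'), which returns 1783-05-31.
Invoking datewheel.weekday, which returns Saturday.
Next I call datewheel.markday(d='1775-03-26'), and observe 1775-03-26.
Now I run datewheel.markday(d='1902-10-17'), — result: 1902-10-17.
I run datewheel.markday(d='2240-07-03'), which returns 2240-07-03.
Calling datewheel.stepdays(n='312'), which returns 2241-05-11.
I call datewheel.weekday(), → Tuesday.
Next I call datewheel.markday(d='2145-09-06'), → 2145-09-06.


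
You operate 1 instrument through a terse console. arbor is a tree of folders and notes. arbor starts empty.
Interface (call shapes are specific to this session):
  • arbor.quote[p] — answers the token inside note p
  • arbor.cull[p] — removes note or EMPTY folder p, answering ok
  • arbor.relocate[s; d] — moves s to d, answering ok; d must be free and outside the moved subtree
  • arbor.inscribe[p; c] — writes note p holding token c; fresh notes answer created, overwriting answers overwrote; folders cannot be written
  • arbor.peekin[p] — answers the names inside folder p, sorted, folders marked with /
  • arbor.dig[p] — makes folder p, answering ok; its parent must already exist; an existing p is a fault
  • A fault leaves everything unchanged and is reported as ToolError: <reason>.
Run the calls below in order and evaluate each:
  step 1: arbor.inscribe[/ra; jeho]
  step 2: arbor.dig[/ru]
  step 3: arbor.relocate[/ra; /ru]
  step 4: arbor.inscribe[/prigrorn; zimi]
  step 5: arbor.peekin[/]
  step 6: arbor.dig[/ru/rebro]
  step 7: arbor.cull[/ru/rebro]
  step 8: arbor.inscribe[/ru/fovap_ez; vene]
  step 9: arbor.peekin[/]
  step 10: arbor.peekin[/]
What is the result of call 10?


Answer: [prigrorn, ra, ru/]

Derivation:
[in] arbor.inscribe p: /ra c: jeho
  created
[in] arbor.dig p: /ru
  ok
[in] arbor.relocate s: /ra d: /ru
  ToolError: exists
[in] arbor.inscribe p: /prigrorn c: zimi
  created
[in] arbor.peekin p: /
  [prigrorn, ra, ru/]
[in] arbor.dig p: /ru/rebro
  ok
[in] arbor.cull p: /ru/rebro
  ok
[in] arbor.inscribe p: /ru/fovap_ez c: vene
  created
[in] arbor.peekin p: /
  [prigrorn, ra, ru/]
[in] arbor.peekin p: /
  [prigrorn, ra, ru/]


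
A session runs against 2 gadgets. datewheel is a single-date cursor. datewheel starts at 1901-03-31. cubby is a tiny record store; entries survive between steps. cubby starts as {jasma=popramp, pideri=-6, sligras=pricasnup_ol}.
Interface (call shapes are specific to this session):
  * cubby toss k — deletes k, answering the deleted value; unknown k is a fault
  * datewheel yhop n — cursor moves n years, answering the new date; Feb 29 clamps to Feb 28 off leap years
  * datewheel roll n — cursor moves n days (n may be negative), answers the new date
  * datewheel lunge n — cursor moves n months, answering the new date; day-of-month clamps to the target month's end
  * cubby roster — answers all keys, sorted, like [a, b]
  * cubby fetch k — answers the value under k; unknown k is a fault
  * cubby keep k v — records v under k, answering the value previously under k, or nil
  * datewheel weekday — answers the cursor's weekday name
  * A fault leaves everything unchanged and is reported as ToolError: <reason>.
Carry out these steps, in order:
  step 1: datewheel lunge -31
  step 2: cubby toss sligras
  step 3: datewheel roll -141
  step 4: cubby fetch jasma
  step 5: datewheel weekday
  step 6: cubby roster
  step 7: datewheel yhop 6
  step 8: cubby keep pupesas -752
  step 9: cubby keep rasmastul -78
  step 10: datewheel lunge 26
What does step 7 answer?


I run datewheel lunge(n: -31), yielding 1898-08-31.
I use cubby toss(k: sligras), → pricasnup_ol.
Next I call datewheel roll(n: -141), and get 1898-04-12.
I invoke cubby fetch(k: jasma), which returns popramp.
Calling datewheel weekday(), yielding Tuesday.
I run cubby roster, — result: [jasma, pideri].
I call datewheel yhop(n: 6), giving 1904-04-12.
Calling cubby keep(k: pupesas, v: -752), giving nil.
I run cubby keep(k: rasmastul, v: -78), — result: nil.
Now I run datewheel lunge(n: 26), yielding 1906-06-12.

Answer: 1904-04-12


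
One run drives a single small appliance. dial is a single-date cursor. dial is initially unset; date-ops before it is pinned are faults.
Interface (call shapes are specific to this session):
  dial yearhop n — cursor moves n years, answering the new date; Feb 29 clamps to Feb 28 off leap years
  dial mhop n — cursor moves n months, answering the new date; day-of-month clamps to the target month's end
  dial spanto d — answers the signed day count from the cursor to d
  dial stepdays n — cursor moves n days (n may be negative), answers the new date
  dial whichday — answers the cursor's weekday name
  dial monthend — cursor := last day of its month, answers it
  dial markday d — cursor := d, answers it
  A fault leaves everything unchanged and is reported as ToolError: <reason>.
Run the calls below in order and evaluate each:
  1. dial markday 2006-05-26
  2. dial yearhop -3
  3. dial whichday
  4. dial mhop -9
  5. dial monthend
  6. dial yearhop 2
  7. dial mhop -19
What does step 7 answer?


-> dial markday(d: 2006-05-26)
<- 2006-05-26
-> dial yearhop(n: -3)
<- 2003-05-26
-> dial whichday()
<- Monday
-> dial mhop(n: -9)
<- 2002-08-26
-> dial monthend()
<- 2002-08-31
-> dial yearhop(n: 2)
<- 2004-08-31
-> dial mhop(n: -19)
<- 2003-01-31

Answer: 2003-01-31


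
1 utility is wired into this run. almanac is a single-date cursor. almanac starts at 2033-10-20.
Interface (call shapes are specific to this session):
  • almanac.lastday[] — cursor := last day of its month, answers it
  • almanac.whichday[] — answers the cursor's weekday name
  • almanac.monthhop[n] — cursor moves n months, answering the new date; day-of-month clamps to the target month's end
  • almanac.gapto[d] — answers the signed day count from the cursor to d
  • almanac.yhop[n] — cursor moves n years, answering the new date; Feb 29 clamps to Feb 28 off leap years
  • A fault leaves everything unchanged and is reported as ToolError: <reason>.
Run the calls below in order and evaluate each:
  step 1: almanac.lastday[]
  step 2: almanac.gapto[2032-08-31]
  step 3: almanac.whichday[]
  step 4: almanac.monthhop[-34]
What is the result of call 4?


Answer: 2030-12-31

Derivation:
Step: lastday[]
Result: 2033-10-31
Step: gapto[2032-08-31]
Result: -426
Step: whichday[]
Result: Monday
Step: monthhop[-34]
Result: 2030-12-31


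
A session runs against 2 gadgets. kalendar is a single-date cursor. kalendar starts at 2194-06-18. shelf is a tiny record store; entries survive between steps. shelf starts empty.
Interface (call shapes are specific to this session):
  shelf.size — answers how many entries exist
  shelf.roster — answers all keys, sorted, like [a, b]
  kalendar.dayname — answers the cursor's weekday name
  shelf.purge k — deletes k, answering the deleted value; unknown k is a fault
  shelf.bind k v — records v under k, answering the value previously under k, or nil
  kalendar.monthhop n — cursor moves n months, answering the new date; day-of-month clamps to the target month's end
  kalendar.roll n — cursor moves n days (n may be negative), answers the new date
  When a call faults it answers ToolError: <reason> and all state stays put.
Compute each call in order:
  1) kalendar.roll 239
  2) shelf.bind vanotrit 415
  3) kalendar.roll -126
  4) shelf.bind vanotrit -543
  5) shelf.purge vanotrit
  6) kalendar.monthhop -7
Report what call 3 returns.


% 1. kalendar.roll(n: 239) : 2195-02-12
% 2. shelf.bind(k: vanotrit, v: 415) : nil
% 3. kalendar.roll(n: -126) : 2194-10-09
% 4. shelf.bind(k: vanotrit, v: -543) : 415
% 5. shelf.purge(k: vanotrit) : -543
% 6. kalendar.monthhop(n: -7) : 2194-03-09

Answer: 2194-10-09


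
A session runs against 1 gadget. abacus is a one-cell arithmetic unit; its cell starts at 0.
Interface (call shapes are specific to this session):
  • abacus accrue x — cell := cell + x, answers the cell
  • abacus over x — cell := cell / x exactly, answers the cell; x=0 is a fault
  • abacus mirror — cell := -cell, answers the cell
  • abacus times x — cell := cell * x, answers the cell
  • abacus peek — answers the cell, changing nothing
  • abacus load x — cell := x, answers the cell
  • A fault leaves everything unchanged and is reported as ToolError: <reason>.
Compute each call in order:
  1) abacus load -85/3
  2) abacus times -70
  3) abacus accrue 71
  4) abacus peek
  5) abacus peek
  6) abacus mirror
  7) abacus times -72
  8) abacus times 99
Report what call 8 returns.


! abacus load(x→-85/3) : -85/3
! abacus times(x→-70) : 5950/3
! abacus accrue(x→71) : 6163/3
! abacus peek() : 6163/3
! abacus peek() : 6163/3
! abacus mirror() : -6163/3
! abacus times(x→-72) : 147912
! abacus times(x→99) : 14643288

Answer: 14643288


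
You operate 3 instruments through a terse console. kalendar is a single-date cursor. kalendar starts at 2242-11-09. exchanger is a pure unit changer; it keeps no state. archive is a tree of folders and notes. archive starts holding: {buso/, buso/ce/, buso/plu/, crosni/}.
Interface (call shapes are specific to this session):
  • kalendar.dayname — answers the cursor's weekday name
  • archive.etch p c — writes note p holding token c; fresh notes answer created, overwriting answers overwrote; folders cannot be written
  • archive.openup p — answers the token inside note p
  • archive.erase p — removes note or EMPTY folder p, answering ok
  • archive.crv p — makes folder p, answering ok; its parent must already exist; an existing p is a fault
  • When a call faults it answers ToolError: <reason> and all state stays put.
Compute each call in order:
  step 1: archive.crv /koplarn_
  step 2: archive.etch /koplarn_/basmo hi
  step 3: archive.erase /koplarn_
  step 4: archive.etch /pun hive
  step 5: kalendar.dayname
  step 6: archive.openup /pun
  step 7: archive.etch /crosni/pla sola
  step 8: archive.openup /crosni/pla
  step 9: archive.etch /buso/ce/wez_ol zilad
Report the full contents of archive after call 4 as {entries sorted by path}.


Answer: {buso/, buso/ce/, buso/plu/, crosni/, koplarn_/, koplarn_/basmo=hi, pun=hive}

Derivation:
// 1. crv(p: /koplarn_) -> ok
// 2. etch(p: /koplarn_/basmo, c: hi) -> created
// 3. erase(p: /koplarn_) -> ToolError: not empty
// 4. etch(p: /pun, c: hive) -> created
// 5. dayname() -> Wednesday
// 6. openup(p: /pun) -> hive
// 7. etch(p: /crosni/pla, c: sola) -> created
// 8. openup(p: /crosni/pla) -> sola
// 9. etch(p: /buso/ce/wez_ol, c: zilad) -> created


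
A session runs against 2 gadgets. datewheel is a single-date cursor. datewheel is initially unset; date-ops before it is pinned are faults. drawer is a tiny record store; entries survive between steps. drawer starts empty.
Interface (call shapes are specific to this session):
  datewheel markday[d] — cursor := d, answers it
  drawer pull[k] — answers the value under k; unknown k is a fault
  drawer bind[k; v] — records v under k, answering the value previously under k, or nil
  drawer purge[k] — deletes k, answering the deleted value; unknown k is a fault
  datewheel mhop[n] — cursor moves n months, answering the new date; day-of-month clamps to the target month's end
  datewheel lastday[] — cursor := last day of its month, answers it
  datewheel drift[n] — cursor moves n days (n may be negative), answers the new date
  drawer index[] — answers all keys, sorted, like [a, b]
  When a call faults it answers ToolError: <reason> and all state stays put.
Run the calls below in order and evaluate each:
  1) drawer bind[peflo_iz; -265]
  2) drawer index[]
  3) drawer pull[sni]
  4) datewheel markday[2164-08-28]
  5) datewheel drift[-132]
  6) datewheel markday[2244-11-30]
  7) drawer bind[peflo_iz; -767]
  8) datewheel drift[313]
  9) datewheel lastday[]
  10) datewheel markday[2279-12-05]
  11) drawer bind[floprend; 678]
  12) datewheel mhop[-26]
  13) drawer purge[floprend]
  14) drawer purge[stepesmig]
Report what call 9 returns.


CALL drawer bind[k: peflo_iz; v: -265]
RET  nil
CALL drawer index[]
RET  [peflo_iz]
CALL drawer pull[k: sni]
RET  ToolError: no such key sni
CALL datewheel markday[d: 2164-08-28]
RET  2164-08-28
CALL datewheel drift[n: -132]
RET  2164-04-18
CALL datewheel markday[d: 2244-11-30]
RET  2244-11-30
CALL drawer bind[k: peflo_iz; v: -767]
RET  -265
CALL datewheel drift[n: 313]
RET  2245-10-09
CALL datewheel lastday[]
RET  2245-10-31
CALL datewheel markday[d: 2279-12-05]
RET  2279-12-05
CALL drawer bind[k: floprend; v: 678]
RET  nil
CALL datewheel mhop[n: -26]
RET  2277-10-05
CALL drawer purge[k: floprend]
RET  678
CALL drawer purge[k: stepesmig]
RET  ToolError: no such key stepesmig

Answer: 2245-10-31


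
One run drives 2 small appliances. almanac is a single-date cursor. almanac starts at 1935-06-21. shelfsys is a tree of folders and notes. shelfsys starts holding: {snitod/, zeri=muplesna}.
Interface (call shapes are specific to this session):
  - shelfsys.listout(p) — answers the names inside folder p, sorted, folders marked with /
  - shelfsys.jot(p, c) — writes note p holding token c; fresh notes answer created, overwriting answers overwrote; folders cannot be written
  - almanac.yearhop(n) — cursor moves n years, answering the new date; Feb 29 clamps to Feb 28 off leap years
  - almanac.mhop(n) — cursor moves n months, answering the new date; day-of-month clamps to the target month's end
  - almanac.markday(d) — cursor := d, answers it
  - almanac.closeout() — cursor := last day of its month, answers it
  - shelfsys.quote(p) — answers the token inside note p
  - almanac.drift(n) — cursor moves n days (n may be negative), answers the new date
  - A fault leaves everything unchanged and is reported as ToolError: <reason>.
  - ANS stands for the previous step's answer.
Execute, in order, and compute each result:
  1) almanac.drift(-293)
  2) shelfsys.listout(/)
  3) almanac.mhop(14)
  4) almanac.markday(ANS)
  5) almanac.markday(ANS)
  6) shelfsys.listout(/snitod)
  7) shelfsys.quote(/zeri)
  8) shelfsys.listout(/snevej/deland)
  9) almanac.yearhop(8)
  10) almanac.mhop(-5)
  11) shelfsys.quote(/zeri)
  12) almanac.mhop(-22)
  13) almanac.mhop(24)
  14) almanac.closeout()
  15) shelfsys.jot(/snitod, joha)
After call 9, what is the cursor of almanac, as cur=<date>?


CALL almanac.drift[n='-293']
RET  1934-09-01
CALL shelfsys.listout[p='/']
RET  [snitod/, zeri]
CALL almanac.mhop[n='14']
RET  1935-11-01
CALL almanac.markday[d='ANS']
RET  1935-11-01
CALL almanac.markday[d='ANS']
RET  1935-11-01
CALL shelfsys.listout[p='/snitod']
RET  []
CALL shelfsys.quote[p='/zeri']
RET  muplesna
CALL shelfsys.listout[p='/snevej/deland']
RET  ToolError: not found
CALL almanac.yearhop[n='8']
RET  1943-11-01
CALL almanac.mhop[n='-5']
RET  1943-06-01
CALL shelfsys.quote[p='/zeri']
RET  muplesna
CALL almanac.mhop[n='-22']
RET  1941-08-01
CALL almanac.mhop[n='24']
RET  1943-08-01
CALL almanac.closeout[]
RET  1943-08-31
CALL shelfsys.jot[p='/snitod'; c='joha']
RET  ToolError: is a directory

Answer: cur=1943-11-01


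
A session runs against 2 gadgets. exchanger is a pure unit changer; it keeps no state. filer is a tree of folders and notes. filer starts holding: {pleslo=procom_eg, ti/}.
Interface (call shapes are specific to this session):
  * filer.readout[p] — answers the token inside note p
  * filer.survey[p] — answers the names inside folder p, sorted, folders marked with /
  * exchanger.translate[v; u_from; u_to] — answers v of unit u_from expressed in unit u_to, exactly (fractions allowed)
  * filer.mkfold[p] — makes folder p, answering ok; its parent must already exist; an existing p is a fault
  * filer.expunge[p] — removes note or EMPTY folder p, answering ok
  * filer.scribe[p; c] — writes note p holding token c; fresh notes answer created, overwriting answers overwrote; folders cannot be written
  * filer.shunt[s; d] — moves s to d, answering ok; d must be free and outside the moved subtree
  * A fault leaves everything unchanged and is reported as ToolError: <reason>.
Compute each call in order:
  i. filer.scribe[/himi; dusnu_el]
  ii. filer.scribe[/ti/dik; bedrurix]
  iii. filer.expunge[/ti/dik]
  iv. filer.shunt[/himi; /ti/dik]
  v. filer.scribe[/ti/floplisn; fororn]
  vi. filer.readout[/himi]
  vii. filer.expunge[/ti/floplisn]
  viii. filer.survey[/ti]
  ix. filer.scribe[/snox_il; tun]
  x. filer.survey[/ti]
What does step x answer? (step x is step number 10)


Using filer.scribe on /himi, dusnu_el, giving created.
Invoking filer.scribe on /ti/dik, bedrurix, giving created.
Now I run filer.expunge on /ti/dik, giving ok.
Using filer.shunt on /himi, /ti/dik, and see ok.
I try filer.scribe on /ti/floplisn, fororn, which returns created.
I use filer.readout on /himi, yielding ToolError: not found.
I use filer.expunge on /ti/floplisn, → ok.
I use filer.survey on /ti, → [dik].
I try filer.scribe on /snox_il, tun, — result: created.
Then filer.survey on /ti: [dik].

Answer: [dik]


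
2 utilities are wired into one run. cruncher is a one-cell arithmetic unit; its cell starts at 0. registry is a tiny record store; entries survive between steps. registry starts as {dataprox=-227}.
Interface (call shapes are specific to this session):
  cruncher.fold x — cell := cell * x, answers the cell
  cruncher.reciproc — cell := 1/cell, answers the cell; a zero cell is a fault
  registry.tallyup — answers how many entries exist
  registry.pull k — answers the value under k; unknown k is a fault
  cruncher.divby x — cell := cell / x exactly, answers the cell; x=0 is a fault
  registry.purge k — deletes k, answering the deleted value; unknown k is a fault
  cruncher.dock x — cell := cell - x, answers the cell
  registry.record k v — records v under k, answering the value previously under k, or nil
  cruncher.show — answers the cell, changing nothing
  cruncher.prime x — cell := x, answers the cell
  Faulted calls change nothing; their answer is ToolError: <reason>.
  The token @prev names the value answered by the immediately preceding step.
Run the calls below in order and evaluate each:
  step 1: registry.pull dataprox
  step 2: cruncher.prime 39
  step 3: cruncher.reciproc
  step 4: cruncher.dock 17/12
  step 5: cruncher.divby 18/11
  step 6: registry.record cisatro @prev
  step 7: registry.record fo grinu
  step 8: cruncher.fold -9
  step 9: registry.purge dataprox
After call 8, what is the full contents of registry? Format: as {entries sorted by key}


Answer: {cisatro=-2387/2808, dataprox=-227, fo=grinu}

Derivation:
·→ pull(k→dataprox)
·← -227
·→ prime(x→39)
·← 39
·→ reciproc()
·← 1/39
·→ dock(x→17/12)
·← -217/156
·→ divby(x→18/11)
·← -2387/2808
·→ record(k→cisatro, v→@prev)
·← nil
·→ record(k→fo, v→grinu)
·← nil
·→ fold(x→-9)
·← 2387/312
·→ purge(k→dataprox)
·← -227


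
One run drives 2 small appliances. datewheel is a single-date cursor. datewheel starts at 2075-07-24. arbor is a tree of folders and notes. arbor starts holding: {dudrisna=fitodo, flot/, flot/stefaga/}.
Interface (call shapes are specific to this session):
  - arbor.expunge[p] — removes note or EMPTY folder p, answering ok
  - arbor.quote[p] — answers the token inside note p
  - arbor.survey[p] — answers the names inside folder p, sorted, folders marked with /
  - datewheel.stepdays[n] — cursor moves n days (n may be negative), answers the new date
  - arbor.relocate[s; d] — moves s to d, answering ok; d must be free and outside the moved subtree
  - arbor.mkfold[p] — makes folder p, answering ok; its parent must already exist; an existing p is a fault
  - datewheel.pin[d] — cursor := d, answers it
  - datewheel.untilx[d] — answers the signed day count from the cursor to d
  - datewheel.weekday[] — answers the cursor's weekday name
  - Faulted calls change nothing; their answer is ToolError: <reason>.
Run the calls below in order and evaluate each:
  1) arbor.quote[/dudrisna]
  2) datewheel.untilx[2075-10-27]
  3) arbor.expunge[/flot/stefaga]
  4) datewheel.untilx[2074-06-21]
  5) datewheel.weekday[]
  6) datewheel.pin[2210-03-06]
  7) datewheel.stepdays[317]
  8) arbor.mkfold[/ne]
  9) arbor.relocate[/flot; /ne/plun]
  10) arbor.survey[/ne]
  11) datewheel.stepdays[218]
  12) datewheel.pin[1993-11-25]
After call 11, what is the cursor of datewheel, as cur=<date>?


CALL arbor.quote[p→/dudrisna]
RET  fitodo
CALL datewheel.untilx[d→2075-10-27]
RET  95
CALL arbor.expunge[p→/flot/stefaga]
RET  ok
CALL datewheel.untilx[d→2074-06-21]
RET  -398
CALL datewheel.weekday[]
RET  Wednesday
CALL datewheel.pin[d→2210-03-06]
RET  2210-03-06
CALL datewheel.stepdays[n→317]
RET  2211-01-17
CALL arbor.mkfold[p→/ne]
RET  ok
CALL arbor.relocate[s→/flot; d→/ne/plun]
RET  ok
CALL arbor.survey[p→/ne]
RET  [plun/]
CALL datewheel.stepdays[n→218]
RET  2211-08-23
CALL datewheel.pin[d→1993-11-25]
RET  1993-11-25

Answer: cur=2211-08-23


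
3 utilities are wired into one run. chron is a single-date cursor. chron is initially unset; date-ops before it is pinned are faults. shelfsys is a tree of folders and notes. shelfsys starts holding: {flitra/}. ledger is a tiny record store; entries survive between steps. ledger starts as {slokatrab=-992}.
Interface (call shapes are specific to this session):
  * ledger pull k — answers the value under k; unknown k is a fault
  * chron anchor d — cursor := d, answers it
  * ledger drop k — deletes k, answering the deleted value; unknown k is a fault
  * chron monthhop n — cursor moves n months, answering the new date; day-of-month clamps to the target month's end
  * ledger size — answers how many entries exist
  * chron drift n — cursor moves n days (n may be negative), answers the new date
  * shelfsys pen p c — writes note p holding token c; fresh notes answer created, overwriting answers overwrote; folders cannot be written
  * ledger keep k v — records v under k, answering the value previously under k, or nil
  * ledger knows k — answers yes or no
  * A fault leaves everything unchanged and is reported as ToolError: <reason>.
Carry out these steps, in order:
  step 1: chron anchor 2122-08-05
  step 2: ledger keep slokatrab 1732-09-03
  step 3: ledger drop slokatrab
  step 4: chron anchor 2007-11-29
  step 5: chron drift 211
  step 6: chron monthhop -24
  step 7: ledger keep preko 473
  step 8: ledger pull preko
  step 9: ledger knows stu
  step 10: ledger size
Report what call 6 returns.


~$ chron anchor d→2122-08-05
  2122-08-05
~$ ledger keep k→slokatrab v→1732-09-03
  -992
~$ ledger drop k→slokatrab
  1732-09-03
~$ chron anchor d→2007-11-29
  2007-11-29
~$ chron drift n→211
  2008-06-27
~$ chron monthhop n→-24
  2006-06-27
~$ ledger keep k→preko v→473
  nil
~$ ledger pull k→preko
  473
~$ ledger knows k→stu
  no
~$ ledger size
  1

Answer: 2006-06-27


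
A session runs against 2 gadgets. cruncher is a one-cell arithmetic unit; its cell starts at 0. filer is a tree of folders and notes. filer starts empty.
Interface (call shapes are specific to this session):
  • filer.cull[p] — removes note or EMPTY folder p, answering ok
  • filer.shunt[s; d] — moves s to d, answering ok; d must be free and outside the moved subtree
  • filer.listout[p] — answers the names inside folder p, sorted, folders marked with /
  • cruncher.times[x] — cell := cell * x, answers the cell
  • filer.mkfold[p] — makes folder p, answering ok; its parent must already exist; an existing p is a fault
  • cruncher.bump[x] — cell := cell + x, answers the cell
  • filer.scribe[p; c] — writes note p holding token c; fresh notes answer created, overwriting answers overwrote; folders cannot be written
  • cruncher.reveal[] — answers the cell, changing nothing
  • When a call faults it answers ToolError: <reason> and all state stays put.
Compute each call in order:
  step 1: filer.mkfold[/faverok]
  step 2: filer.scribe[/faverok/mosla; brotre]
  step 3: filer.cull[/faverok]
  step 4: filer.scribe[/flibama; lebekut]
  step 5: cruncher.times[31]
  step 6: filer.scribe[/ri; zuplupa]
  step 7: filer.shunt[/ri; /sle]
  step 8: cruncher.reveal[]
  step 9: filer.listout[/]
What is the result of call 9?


Answer: [faverok/, flibama, sle]

Derivation:
Then filer.mkfold using /faverok, and observe ok.
I run filer.scribe using /faverok/mosla, brotre, which returns created.
I call filer.cull using /faverok, → ToolError: not empty.
I use filer.scribe using /flibama, lebekut, giving created.
Using cruncher.times using 31, and get 0.
Now I run filer.scribe using /ri, zuplupa, yielding created.
I invoke filer.shunt using /ri, /sle, and observe ok.
I call cruncher.reveal, giving 0.
Now I run filer.listout using /, and observe [faverok/, flibama, sle].


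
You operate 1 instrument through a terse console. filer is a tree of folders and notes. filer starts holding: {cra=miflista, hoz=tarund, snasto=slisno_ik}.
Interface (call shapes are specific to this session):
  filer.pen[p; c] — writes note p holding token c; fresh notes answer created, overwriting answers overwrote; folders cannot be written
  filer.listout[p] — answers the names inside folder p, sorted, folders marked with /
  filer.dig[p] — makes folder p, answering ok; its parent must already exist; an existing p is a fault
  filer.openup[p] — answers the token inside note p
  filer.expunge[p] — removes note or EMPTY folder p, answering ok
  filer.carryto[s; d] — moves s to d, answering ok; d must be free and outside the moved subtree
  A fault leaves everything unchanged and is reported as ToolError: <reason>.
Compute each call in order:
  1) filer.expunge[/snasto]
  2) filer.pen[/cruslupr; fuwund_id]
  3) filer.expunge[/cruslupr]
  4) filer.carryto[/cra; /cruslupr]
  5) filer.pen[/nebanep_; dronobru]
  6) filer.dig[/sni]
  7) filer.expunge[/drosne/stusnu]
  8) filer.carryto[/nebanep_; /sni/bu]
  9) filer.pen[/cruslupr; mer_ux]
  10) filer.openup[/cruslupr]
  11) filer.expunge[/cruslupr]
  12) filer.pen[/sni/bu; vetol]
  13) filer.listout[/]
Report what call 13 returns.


Answer: [hoz, sni/]

Derivation:
I run filer.expunge passing p: /snasto, giving ok.
Next I call filer.pen passing p: /cruslupr, c: fuwund_id, and get created.
Using filer.expunge passing p: /cruslupr, — result: ok.
Using filer.carryto passing s: /cra, d: /cruslupr: ok.
Calling filer.pen passing p: /nebanep_, c: dronobru, and see created.
I invoke filer.dig passing p: /sni, — result: ok.
I call filer.expunge passing p: /drosne/stusnu, giving ToolError: not found.
Now I run filer.carryto passing s: /nebanep_, d: /sni/bu: ok.
I try filer.pen passing p: /cruslupr, c: mer_ux, which returns overwrote.
I run filer.openup passing p: /cruslupr, → mer_ux.
I run filer.expunge passing p: /cruslupr, and observe ok.
Next I call filer.pen passing p: /sni/bu, c: vetol, giving overwrote.
Invoking filer.listout passing p: /, and observe [hoz, sni/].
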